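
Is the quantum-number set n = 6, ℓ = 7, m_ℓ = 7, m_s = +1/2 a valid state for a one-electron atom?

No

The orbital quantum number must satisfy 0 ≤ ℓ ≤ n−1. With n = 6 the allowed ℓ values are 0, 1, 2, 3, 4, 5, so ℓ = 7 is out of range.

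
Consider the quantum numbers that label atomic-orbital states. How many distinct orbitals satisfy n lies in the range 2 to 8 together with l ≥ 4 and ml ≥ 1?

For each n in the range, tally the orbitals obeying l ≥ 4 and ml ≥ 1:
n=5 → 4; n=6 → 9; n=7 → 15; n=8 → 22.
Total orbitals: 4 + 9 + 15 + 22 = 50.

50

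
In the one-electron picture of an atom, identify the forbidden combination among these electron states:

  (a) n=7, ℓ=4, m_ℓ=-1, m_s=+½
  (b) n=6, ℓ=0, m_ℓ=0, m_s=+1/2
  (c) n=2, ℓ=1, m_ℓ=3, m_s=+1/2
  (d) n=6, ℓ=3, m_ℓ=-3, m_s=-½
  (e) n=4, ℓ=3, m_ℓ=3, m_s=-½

(c) has |m_ℓ| = 3 > ℓ = 1, violating −ℓ ≤ m_ℓ ≤ ℓ.
The remaining sets (a), (b), (d), (e) satisfy all four rules.

(c)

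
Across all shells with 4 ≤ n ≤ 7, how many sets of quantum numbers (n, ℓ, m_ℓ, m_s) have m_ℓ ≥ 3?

For each n in the range, tally the orbitals obeying m_ℓ ≥ 3:
n=4 → 1; n=5 → 3; n=6 → 6; n=7 → 10.
Orbitals: 1 + 3 + 6 + 10 = 20. Including both spin states (m_s = ±1/2) gives 2 × 20 = 40 states.

40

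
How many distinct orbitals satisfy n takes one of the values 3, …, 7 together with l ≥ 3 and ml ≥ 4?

10

Per-shell orbital counts meeting the constraint:
n=5 → 1; n=6 → 3; n=7 → 6.
Total orbitals: 1 + 3 + 6 = 10.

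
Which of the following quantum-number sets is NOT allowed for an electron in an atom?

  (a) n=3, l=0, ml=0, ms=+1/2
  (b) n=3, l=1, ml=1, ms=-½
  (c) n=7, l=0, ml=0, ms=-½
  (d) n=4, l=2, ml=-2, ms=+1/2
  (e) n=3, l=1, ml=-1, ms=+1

(e)

(e) has ms = +1, but an electron's spin must be ±1/2.
The remaining sets (a), (b), (c), (d) satisfy all four rules.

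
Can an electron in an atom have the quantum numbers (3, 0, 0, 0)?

No

The spin quantum number for an electron can only be m_s = +1/2 or −1/2; m_s = 0 is not one of those.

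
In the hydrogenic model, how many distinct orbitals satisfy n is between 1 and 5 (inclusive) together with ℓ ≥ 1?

50

Per-shell orbital counts meeting the constraint:
n=2 → 3; n=3 → 8; n=4 → 15; n=5 → 24.
Total orbitals: 3 + 8 + 15 + 24 = 50.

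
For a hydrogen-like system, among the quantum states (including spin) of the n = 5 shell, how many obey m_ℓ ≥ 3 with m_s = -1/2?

Go through ℓ = 0, …, 4 (the values permitted for n = 5).
Per ℓ-value: ℓ=3 → 1; ℓ=4 → 2.
Orbitals: 1 + 2 = 3. With m_s fixed to a single value there is one state per orbital, giving 3 states.

3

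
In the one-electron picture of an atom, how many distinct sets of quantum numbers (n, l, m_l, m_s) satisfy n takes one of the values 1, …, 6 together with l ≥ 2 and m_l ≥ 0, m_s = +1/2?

Go shell by shell, enumerating (l, m_l) with l ≥ 2 and m_l ≥ 0:
n=3 → 3; n=4 → 7; n=5 → 12; n=6 → 18.
Orbitals: 3 + 7 + 12 + 18 = 40. With m_s fixed to +1/2 there is one state per orbital, so 40 states.

40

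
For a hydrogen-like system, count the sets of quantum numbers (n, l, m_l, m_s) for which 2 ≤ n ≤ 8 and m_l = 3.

30

Work shell by shell — for each n, count the (l, m_l) pairs that satisfy m_l = 3:
n=4 → 1; n=5 → 2; n=6 → 3; n=7 → 4; n=8 → 5.
Orbitals: 1 + 2 + 3 + 4 + 5 = 15. Including both spin states (m_s = ±1/2) gives 2 × 15 = 30 states.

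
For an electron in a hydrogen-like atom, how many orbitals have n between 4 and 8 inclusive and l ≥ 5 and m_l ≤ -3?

22

For each n in the range, tally the orbitals obeying l ≥ 5 and m_l ≤ -3:
n=6 → 3; n=7 → 7; n=8 → 12.
Total orbitals: 3 + 7 + 12 = 22.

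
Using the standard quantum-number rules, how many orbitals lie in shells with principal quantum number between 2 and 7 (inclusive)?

Shell n has n² orbitals: 2²=4 + 3²=9 + 4²=16 + 5²=25 + 6²=36 + 7²=49 = 139 orbitals.

139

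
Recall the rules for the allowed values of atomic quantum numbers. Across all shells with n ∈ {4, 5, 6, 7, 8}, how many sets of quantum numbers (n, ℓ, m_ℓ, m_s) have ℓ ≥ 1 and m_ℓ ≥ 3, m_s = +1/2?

35

Work shell by shell — for each n, count the (ℓ, m_ℓ) pairs that satisfy ℓ ≥ 1 and m_ℓ ≥ 3:
n=4 → 1; n=5 → 3; n=6 → 6; n=7 → 10; n=8 → 15.
Orbitals: 1 + 3 + 6 + 10 + 15 = 35. With m_s fixed to +1/2 there is one state per orbital, so 35 states.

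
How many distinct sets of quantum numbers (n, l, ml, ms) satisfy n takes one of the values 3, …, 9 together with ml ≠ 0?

For each n in the range, tally the orbitals obeying ml ≠ 0:
n=3 → 6; n=4 → 12; n=5 → 20; n=6 → 30; n=7 → 42; n=8 → 56; n=9 → 72.
Orbitals: 6 + 12 + 20 + 30 + 42 + 56 + 72 = 238. Including both spin states (ms = ±1/2) gives 2 × 238 = 476 states.

476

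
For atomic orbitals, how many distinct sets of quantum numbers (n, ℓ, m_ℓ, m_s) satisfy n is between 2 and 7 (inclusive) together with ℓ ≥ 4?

For each n in the range, tally the orbitals obeying ℓ ≥ 4:
n=5 → 9; n=6 → 20; n=7 → 33.
Orbitals: 9 + 20 + 33 = 62. Including both spin states (m_s = ±1/2) gives 2 × 62 = 124 states.

124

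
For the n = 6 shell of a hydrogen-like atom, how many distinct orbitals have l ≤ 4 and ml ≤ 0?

15

Per l-value: l=0 → 1; l=1 → 2; l=2 → 3; l=3 → 4; l=4 → 5.
Total orbitals: 1 + 2 + 3 + 4 + 5 = 15.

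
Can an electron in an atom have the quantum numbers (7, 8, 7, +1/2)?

Invalid

The orbital quantum number must satisfy 0 ≤ l ≤ n−1. With n = 7 the allowed l values are 0, 1, 2, 3, 4, 5, 6, so l = 8 is out of range.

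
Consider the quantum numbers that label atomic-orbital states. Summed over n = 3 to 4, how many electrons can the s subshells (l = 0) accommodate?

4

An s subshell (l = 0) exists for every n ≥ 1, so shells n = 3, 4 each contribute one — 2 subshells.
Since each s subshell holds 2(2·0+1) = 2 electrons, the total is 2 × 2 = 4.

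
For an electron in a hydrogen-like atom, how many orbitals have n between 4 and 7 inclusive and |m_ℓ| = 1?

Work shell by shell — for each n, count the (ℓ, m_ℓ) pairs that satisfy |m_ℓ| = 1:
n=4 → 6; n=5 → 8; n=6 → 10; n=7 → 12.
Total orbitals: 6 + 8 + 10 + 12 = 36.

36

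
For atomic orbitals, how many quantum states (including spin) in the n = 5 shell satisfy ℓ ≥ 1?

48

With n = 5 the allowed ℓ are 0, 1, …, 4.
Orbitals with ℓ ≥ 1, by ℓ: ℓ=1 → 3; ℓ=2 → 5; ℓ=3 → 7; ℓ=4 → 9.
Orbitals: 3 + 5 + 7 + 9 = 24. Each orbital carries two spin states, so 24 × 2 = 48 states.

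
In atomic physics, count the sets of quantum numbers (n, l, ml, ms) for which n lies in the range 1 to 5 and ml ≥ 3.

8

Per-shell orbital counts meeting the constraint:
n=4 → 1; n=5 → 3.
Orbitals: 1 + 3 = 4. Including both spin states (ms = ±1/2) gives 2 × 4 = 8 states.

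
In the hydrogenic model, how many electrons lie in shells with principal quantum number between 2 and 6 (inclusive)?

180

Shell n has n² orbitals: 2²=4 + 3²=9 + 4²=16 + 5²=25 + 6²=36 = 90 orbitals.
Two spin states per orbital: 2 × 90 = 180 electrons.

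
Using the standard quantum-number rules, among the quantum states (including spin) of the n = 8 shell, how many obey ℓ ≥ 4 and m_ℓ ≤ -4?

20

The n = 8 shell has ℓ = 0 through 7; check each.
Contributions: ℓ=4 → 1; ℓ=5 → 2; ℓ=6 → 3; ℓ=7 → 4.
Orbitals: 1 + 2 + 3 + 4 = 10. Each orbital carries two spin states, so 10 × 2 = 20 states.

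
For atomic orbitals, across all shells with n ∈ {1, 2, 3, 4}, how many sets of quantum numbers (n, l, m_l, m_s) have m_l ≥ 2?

For each n in the range, tally the orbitals obeying m_l ≥ 2:
n=3 → 1; n=4 → 3.
Orbitals: 1 + 3 = 4. Including both spin states (m_s = ±1/2) gives 2 × 4 = 8 states.

8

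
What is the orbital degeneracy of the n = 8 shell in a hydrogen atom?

The n = 8 shell contains n² = 8² = 64 orbitals.

64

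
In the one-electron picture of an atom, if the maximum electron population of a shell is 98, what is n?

n = 7

2n² = 98 ⇒ n² = 49 ⇒ n = 7.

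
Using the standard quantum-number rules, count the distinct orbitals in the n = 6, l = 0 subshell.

A subshell has 2l+1 orbitals; with l = 0, that's 1.

1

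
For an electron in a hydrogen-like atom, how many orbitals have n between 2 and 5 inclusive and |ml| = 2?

Treat each shell separately and count matching orbitals:
n=3 → 2; n=4 → 4; n=5 → 6.
Total orbitals: 2 + 4 + 6 = 12.

12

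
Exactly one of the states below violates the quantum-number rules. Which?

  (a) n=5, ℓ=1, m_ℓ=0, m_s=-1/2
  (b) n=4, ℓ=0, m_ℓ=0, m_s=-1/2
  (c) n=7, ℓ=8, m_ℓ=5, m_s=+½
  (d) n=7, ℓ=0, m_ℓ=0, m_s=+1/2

(c) has ℓ = 8 ≥ n = 7, violating 0 ≤ ℓ ≤ n−1.
The remaining sets (a), (b), (d) satisfy all four rules.

(c)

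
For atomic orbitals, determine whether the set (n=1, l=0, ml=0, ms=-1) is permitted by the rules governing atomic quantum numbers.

The spin quantum number for an electron can only be ms = +1/2 or −1/2; ms = -1 is not one of those.

Invalid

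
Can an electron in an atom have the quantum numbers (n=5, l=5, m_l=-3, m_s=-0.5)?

The orbital quantum number must satisfy 0 ≤ l ≤ n−1. With n = 5 the allowed l values are 0, 1, 2, 3, 4, so l = 5 is out of range.

Invalid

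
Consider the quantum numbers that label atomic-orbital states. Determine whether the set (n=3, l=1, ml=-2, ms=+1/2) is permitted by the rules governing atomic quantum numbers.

The magnetic quantum number must satisfy −l ≤ ml ≤ l. With l = 1, ml can only be -1, 0, 1, so ml = -2 is forbidden.

No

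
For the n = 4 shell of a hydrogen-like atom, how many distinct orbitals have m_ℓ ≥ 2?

3

Go through ℓ = 0, …, 3 (the values permitted for n = 4).
Contributions: ℓ=2 → 1; ℓ=3 → 2.
Total orbitals: 1 + 2 = 3.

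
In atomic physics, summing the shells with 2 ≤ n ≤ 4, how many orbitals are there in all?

29

Shell n has n² orbitals: 2²=4 + 3²=9 + 4²=16 = 29 orbitals.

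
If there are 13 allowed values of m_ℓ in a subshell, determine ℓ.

m_ℓ ranges over 2ℓ+1 integers, so 2ℓ+1 = 13 ⇒ ℓ = 6.

ℓ = 6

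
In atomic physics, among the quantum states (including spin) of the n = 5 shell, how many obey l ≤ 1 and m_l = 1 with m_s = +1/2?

1

For n = 5, l ranges over 0 … 4.
Orbitals with l ≤ 1 and m_l = 1, by l: l=1 → 1.
Orbitals: 1. With m_s fixed to a single value there is one state per orbital, giving 1 state.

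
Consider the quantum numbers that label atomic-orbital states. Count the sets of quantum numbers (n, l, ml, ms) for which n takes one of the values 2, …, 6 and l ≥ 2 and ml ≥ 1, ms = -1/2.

30

For each n in the range, tally the orbitals obeying l ≥ 2 and ml ≥ 1:
n=3 → 2; n=4 → 5; n=5 → 9; n=6 → 14.
Orbitals: 2 + 5 + 9 + 14 = 30. With ms fixed to -1/2 there is one state per orbital, so 30 states.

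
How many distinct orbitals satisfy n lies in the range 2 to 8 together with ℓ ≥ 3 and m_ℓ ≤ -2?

Go shell by shell, enumerating (ℓ, m_ℓ) with ℓ ≥ 3 and m_ℓ ≤ -2:
n=4 → 2; n=5 → 5; n=6 → 9; n=7 → 14; n=8 → 20.
Total orbitals: 2 + 5 + 9 + 14 + 20 = 50.

50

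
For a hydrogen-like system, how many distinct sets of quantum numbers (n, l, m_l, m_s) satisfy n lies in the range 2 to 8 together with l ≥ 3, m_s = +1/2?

Per-shell orbital counts meeting the constraint:
n=4 → 7; n=5 → 16; n=6 → 27; n=7 → 40; n=8 → 55.
Orbitals: 7 + 16 + 27 + 40 + 55 = 145. With m_s fixed to +1/2 there is one state per orbital, so 145 states.

145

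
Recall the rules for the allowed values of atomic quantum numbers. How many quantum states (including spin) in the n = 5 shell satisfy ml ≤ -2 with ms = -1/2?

6

With n = 5 the allowed l are 0, 1, …, 4.
The (l, ml) pairs meeting ml ≤ -2 give: l=2 → 1; l=3 → 2; l=4 → 3.
Orbitals: 1 + 2 + 3 = 6. With ms fixed to a single value there is one state per orbital, giving 6 states.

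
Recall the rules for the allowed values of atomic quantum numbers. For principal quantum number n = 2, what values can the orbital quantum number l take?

l is an integer with 0 ≤ l ≤ n−1, so for n = 2: l = 0, 1.

0, 1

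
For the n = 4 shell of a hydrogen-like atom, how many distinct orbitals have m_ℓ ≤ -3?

The n = 4 shell has ℓ = 0 through 3; check each.
Orbitals with m_ℓ ≤ -3, by ℓ: ℓ=3 → 1.
Total orbitals: 1.

1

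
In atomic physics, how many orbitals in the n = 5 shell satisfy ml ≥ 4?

For n = 5, l ranges over 0 … 4.
Contributions: l=4 → 1.
Total orbitals: 1.

1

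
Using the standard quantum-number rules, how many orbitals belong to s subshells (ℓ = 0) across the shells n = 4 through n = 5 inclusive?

An s subshell (ℓ = 0) exists for every n ≥ 1, so shells n = 4, 5 each contribute one — 2 subshells.
Since each s subshell has 2·0+1 = 1 orbital, the total is 2 × 1 = 2.

2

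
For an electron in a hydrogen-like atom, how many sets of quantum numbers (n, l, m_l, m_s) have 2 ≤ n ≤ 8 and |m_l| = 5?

24

Go shell by shell, enumerating (l, m_l) with |m_l| = 5:
n=6 → 2; n=7 → 4; n=8 → 6.
Orbitals: 2 + 4 + 6 = 12. Including both spin states (m_s = ±1/2) gives 2 × 12 = 24 states.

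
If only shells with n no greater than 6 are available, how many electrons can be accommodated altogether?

182

Total orbitals = 1² + 2² + 3² + 4² + 5² + 6² = 91. Doubling for spin gives 182 electrons.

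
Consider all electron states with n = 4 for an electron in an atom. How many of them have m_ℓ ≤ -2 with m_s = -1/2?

Orbitals with m_ℓ ≤ -2, by ℓ: ℓ=2 → 1; ℓ=3 → 2.
Orbitals: 1 + 2 = 3. With m_s fixed to a single value there is one state per orbital, giving 3 states.

3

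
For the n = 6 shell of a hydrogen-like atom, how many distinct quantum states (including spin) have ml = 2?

8

Go through l = 0, …, 5 (the values permitted for n = 6).
Contributions: l=2 → 1; l=3 → 1; l=4 → 1; l=5 → 1.
Orbitals: 1 + 1 + 1 + 1 = 4. Each orbital carries two spin states, so 4 × 2 = 8 states.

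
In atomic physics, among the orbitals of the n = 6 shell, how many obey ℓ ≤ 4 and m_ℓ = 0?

With n = 6 the allowed ℓ are 0, 1, …, 5.
The (ℓ, m_ℓ) pairs meeting ℓ ≤ 4 and m_ℓ = 0 give: ℓ=0 → 1; ℓ=1 → 1; ℓ=2 → 1; ℓ=3 → 1; ℓ=4 → 1.
Total orbitals: 1 + 1 + 1 + 1 + 1 = 5.

5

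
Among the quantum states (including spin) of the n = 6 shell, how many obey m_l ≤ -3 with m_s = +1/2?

Go through l = 0, …, 5 (the values permitted for n = 6).
Per l-value: l=3 → 1; l=4 → 2; l=5 → 3.
Orbitals: 1 + 2 + 3 = 6. With m_s fixed to a single value there is one state per orbital, giving 6 states.

6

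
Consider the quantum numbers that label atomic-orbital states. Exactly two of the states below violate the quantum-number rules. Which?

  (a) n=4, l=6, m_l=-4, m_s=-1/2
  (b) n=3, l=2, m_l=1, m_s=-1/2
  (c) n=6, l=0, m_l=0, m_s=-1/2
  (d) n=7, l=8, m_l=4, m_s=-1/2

(a) and (d)

(a) has l = 6 ≥ n = 4, violating 0 ≤ l ≤ n−1.
(d) has l = 8 ≥ n = 7, violating 0 ≤ l ≤ n−1.
The remaining sets (b), (c) satisfy all four rules.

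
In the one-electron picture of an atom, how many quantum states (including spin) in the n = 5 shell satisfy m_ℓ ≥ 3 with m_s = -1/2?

3

The n = 5 shell has ℓ = 0 through 4; check each.
Orbitals with m_ℓ ≥ 3, by ℓ: ℓ=3 → 1; ℓ=4 → 2.
Orbitals: 1 + 2 = 3. With m_s fixed to a single value there is one state per orbital, giving 3 states.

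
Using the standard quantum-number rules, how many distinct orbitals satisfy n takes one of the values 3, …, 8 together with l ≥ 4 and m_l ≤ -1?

Count contributing orbitals for each principal shell:
n=5 → 4; n=6 → 9; n=7 → 15; n=8 → 22.
Total orbitals: 4 + 9 + 15 + 22 = 50.

50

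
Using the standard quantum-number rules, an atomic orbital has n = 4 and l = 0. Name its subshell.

4s

l = 0 corresponds to the letter 's', so the subshell is 4s.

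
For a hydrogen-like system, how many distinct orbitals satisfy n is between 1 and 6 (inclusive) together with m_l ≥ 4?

4

Count contributing orbitals for each principal shell:
n=5 → 1; n=6 → 3.
Total orbitals: 1 + 3 = 4.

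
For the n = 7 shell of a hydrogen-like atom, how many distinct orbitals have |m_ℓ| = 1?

For n = 7, ℓ ranges over 0 … 6.
Contributions: ℓ=1 → 2; ℓ=2 → 2; ℓ=3 → 2; ℓ=4 → 2; ℓ=5 → 2; ℓ=6 → 2.
Total orbitals: 2 + 2 + 2 + 2 + 2 + 2 = 12.

12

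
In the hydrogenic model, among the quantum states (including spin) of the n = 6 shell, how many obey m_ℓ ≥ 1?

Orbitals with m_ℓ ≥ 1, by ℓ: ℓ=1 → 1; ℓ=2 → 2; ℓ=3 → 3; ℓ=4 → 4; ℓ=5 → 5.
Orbitals: 1 + 2 + 3 + 4 + 5 = 15. Each orbital carries two spin states, so 15 × 2 = 30 states.

30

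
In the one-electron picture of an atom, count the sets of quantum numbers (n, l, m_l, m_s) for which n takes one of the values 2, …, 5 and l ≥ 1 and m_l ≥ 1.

For each n in the range, tally the orbitals obeying l ≥ 1 and m_l ≥ 1:
n=2 → 1; n=3 → 3; n=4 → 6; n=5 → 10.
Orbitals: 1 + 3 + 6 + 10 = 20. Including both spin states (m_s = ±1/2) gives 2 × 20 = 40 states.

40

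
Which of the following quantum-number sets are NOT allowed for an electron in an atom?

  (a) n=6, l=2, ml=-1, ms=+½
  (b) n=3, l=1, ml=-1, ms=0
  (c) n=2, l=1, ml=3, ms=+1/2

(b) and (c)

(b) has ms = 0, but an electron's spin must be ±1/2.
(c) has |ml| = 3 > l = 1, violating −l ≤ ml ≤ l.
The remaining set (a) satisfies all four rules.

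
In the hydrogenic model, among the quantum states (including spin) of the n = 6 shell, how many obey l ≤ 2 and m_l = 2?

2

With n = 6 the allowed l are 0, 1, …, 5.
Per l-value: l=2 → 1.
Orbitals: 1. Each orbital carries two spin states, so 1 × 2 = 2 states.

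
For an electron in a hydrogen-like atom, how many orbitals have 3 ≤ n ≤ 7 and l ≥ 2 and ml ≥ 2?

35

Work shell by shell — for each n, count the (l, ml) pairs that satisfy l ≥ 2 and ml ≥ 2:
n=3 → 1; n=4 → 3; n=5 → 6; n=6 → 10; n=7 → 15.
Total orbitals: 1 + 3 + 6 + 10 + 15 = 35.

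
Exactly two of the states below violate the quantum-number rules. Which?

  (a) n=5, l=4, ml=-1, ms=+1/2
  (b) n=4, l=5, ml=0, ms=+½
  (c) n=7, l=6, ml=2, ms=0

(b) has l = 5 ≥ n = 4, violating 0 ≤ l ≤ n−1.
(c) has ms = 0, but an electron's spin must be ±1/2.
The remaining set (a) satisfies all four rules.

(b) and (c)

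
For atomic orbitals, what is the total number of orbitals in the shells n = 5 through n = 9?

255

Shell n has n² orbitals: 5²=25 + 6²=36 + 7²=49 + 8²=64 + 9²=81 = 255 orbitals.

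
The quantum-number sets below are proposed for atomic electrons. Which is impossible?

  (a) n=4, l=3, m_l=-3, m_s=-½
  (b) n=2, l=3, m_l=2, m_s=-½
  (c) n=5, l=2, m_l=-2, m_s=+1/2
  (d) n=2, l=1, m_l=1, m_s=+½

(b) has l = 3 ≥ n = 2, violating 0 ≤ l ≤ n−1.
The remaining sets (a), (c), (d) satisfy all four rules.

(b)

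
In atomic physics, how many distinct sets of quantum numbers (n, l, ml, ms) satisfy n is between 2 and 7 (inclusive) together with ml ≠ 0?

224

Work shell by shell — for each n, count the (l, ml) pairs that satisfy ml ≠ 0:
n=2 → 2; n=3 → 6; n=4 → 12; n=5 → 20; n=6 → 30; n=7 → 42.
Orbitals: 2 + 6 + 12 + 20 + 30 + 42 = 112. Including both spin states (ms = ±1/2) gives 2 × 112 = 224 states.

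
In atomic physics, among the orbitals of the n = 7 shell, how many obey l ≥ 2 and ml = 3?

4

For n = 7, l ranges over 0 … 6.
Per l-value: l=3 → 1; l=4 → 1; l=5 → 1; l=6 → 1.
Total orbitals: 1 + 1 + 1 + 1 = 4.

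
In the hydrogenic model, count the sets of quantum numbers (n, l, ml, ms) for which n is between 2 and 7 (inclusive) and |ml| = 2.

Treat each shell separately and count matching orbitals:
n=3 → 2; n=4 → 4; n=5 → 6; n=6 → 8; n=7 → 10.
Orbitals: 2 + 4 + 6 + 8 + 10 = 30. Including both spin states (ms = ±1/2) gives 2 × 30 = 60 states.

60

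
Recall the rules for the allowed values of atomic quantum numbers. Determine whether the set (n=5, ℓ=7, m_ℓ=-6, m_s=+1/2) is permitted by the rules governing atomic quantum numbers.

No

The orbital quantum number must satisfy 0 ≤ ℓ ≤ n−1. With n = 5 the allowed ℓ values are 0, 1, 2, 3, 4, so ℓ = 7 is out of range.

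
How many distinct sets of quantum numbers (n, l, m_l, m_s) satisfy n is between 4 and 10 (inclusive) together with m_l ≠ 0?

644

Per-shell orbital counts meeting the constraint:
n=4 → 12; n=5 → 20; n=6 → 30; n=7 → 42; n=8 → 56; n=9 → 72; n=10 → 90.
Orbitals: 12 + 20 + 30 + 42 + 56 + 72 + 90 = 322. Including both spin states (m_s = ±1/2) gives 2 × 322 = 644 states.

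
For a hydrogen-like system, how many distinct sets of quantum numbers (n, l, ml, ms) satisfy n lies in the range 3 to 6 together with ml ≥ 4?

Treat each shell separately and count matching orbitals:
n=5 → 1; n=6 → 3.
Orbitals: 1 + 3 = 4. Including both spin states (ms = ±1/2) gives 2 × 4 = 8 states.

8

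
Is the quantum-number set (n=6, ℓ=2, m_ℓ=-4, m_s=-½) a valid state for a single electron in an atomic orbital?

Not allowed

The magnetic quantum number must satisfy −ℓ ≤ m_ℓ ≤ ℓ. With ℓ = 2, m_ℓ can only be -2, -1, 0, 1, 2, so m_ℓ = -4 is forbidden.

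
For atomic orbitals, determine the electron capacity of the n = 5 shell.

50

A shell holds 2n² electrons: 2 × 5² = 2 × 25 = 50.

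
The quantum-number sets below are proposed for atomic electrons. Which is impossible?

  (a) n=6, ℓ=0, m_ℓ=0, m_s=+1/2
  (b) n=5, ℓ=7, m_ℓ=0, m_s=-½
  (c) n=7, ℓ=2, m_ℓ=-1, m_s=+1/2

(b)

(b) has ℓ = 7 ≥ n = 5, violating 0 ≤ ℓ ≤ n−1.
The remaining sets (a), (c) satisfy all four rules.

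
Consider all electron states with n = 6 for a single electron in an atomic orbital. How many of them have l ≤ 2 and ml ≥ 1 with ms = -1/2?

Go through l = 0, …, 5 (the values permitted for n = 6).
Contributions: l=1 → 1; l=2 → 2.
Orbitals: 1 + 2 = 3. With ms fixed to a single value there is one state per orbital, giving 3 states.

3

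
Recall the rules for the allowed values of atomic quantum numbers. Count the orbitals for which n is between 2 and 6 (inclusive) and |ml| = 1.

30

Count contributing orbitals for each principal shell:
n=2 → 2; n=3 → 4; n=4 → 6; n=5 → 8; n=6 → 10.
Total orbitals: 2 + 4 + 6 + 8 + 10 = 30.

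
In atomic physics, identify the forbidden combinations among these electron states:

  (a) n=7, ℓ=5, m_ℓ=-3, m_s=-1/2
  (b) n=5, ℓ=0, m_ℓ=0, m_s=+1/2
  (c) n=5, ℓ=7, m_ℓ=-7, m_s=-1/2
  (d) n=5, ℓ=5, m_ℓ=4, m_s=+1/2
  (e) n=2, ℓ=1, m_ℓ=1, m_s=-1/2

(c) has ℓ = 7 ≥ n = 5, violating 0 ≤ ℓ ≤ n−1.
(d) has ℓ = 5 ≥ n = 5, violating 0 ≤ ℓ ≤ n−1.
The remaining sets (a), (b), (e) satisfy all four rules.

(c) and (d)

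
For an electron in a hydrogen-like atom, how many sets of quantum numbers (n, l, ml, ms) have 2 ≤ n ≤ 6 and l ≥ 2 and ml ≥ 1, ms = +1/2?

Go shell by shell, enumerating (l, ml) with l ≥ 2 and ml ≥ 1:
n=3 → 2; n=4 → 5; n=5 → 9; n=6 → 14.
Orbitals: 2 + 5 + 9 + 14 = 30. With ms fixed to +1/2 there is one state per orbital, so 30 states.

30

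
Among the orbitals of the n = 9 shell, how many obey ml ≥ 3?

21

With n = 9 the allowed l are 0, 1, …, 8.
Contributions: l=3 → 1; l=4 → 2; l=5 → 3; l=6 → 4; l=7 → 5; l=8 → 6.
Total orbitals: 1 + 2 + 3 + 4 + 5 + 6 = 21.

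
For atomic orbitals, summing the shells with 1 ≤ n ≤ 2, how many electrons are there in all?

10

Shell n has n² orbitals: 1²=1 + 2²=4 = 5 orbitals.
Two spin states per orbital: 2 × 5 = 10 electrons.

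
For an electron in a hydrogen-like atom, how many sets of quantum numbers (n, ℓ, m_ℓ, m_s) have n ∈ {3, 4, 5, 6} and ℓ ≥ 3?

100

Treat each shell separately and count matching orbitals:
n=4 → 7; n=5 → 16; n=6 → 27.
Orbitals: 7 + 16 + 27 = 50. Including both spin states (m_s = ±1/2) gives 2 × 50 = 100 states.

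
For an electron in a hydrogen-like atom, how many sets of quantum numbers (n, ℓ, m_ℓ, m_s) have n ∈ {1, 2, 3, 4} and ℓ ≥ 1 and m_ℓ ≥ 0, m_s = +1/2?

Treat each shell separately and count matching orbitals:
n=2 → 2; n=3 → 5; n=4 → 9.
Orbitals: 2 + 5 + 9 = 16. With m_s fixed to +1/2 there is one state per orbital, so 16 states.

16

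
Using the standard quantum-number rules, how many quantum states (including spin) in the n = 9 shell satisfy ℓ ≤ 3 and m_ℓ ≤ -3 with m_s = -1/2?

1

The n = 9 shell has ℓ = 0 through 8; check each.
Contributions: ℓ=3 → 1.
Orbitals: 1. With m_s fixed to a single value there is one state per orbital, giving 1 state.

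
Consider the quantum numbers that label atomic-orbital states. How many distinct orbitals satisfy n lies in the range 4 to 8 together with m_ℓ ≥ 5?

10

Per-shell orbital counts meeting the constraint:
n=6 → 1; n=7 → 3; n=8 → 6.
Total orbitals: 1 + 3 + 6 = 10.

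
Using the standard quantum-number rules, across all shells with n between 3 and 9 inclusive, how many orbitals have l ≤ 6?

Go shell by shell, enumerating (l, ml) with l ≤ 6:
n=3 → 9; n=4 → 16; n=5 → 25; n=6 → 36; n=7 → 49; n=8 → 49; n=9 → 49.
Total orbitals: 9 + 16 + 25 + 36 + 49 + 49 + 49 = 233.

233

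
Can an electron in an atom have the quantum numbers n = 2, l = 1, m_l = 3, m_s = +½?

The magnetic quantum number must satisfy −l ≤ m_l ≤ l. With l = 1, m_l can only be -1, 0, 1, so m_l = 3 is forbidden.

Invalid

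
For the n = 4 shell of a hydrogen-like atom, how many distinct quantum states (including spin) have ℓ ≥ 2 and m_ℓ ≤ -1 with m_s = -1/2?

The n = 4 shell has ℓ = 0 through 3; check each.
Per ℓ-value: ℓ=2 → 2; ℓ=3 → 3.
Orbitals: 2 + 3 = 5. With m_s fixed to a single value there is one state per orbital, giving 5 states.

5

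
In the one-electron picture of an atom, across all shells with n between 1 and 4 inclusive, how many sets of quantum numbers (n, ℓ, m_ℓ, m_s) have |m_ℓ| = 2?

Per-shell orbital counts meeting the constraint:
n=3 → 2; n=4 → 4.
Orbitals: 2 + 4 = 6. Including both spin states (m_s = ±1/2) gives 2 × 6 = 12 states.

12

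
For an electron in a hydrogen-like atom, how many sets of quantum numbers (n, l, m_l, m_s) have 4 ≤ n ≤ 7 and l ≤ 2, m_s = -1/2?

Per-shell orbital counts meeting the constraint:
n=4 → 9; n=5 → 9; n=6 → 9; n=7 → 9.
Orbitals: 9 + 9 + 9 + 9 = 36. With m_s fixed to -1/2 there is one state per orbital, so 36 states.

36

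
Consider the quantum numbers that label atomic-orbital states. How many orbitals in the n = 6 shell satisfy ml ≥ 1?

15

Go through l = 0, …, 5 (the values permitted for n = 6).
Contributions: l=1 → 1; l=2 → 2; l=3 → 3; l=4 → 4; l=5 → 5.
Total orbitals: 1 + 2 + 3 + 4 + 5 = 15.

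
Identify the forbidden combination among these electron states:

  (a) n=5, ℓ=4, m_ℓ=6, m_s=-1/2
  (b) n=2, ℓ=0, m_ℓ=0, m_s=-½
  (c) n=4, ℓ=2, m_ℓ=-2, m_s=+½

(a)

(a) has |m_ℓ| = 6 > ℓ = 4, violating −ℓ ≤ m_ℓ ≤ ℓ.
The remaining sets (b), (c) satisfy all four rules.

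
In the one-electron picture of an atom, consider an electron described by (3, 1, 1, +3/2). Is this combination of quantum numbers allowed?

The spin quantum number for an electron can only be m_s = +1/2 or −1/2; m_s = +3/2 is not one of those.

Invalid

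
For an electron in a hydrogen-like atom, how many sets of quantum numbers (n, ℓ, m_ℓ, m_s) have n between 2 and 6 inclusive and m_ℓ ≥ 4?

8

Work shell by shell — for each n, count the (ℓ, m_ℓ) pairs that satisfy m_ℓ ≥ 4:
n=5 → 1; n=6 → 3.
Orbitals: 1 + 3 = 4. Including both spin states (m_s = ±1/2) gives 2 × 4 = 8 states.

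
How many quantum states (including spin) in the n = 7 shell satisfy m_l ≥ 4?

With n = 7 the allowed l are 0, 1, …, 6.
The (l, m_l) pairs meeting m_l ≥ 4 give: l=4 → 1; l=5 → 2; l=6 → 3.
Orbitals: 1 + 2 + 3 = 6. Each orbital carries two spin states, so 6 × 2 = 12 states.

12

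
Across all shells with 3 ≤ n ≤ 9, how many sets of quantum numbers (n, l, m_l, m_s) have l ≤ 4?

300

Work shell by shell — for each n, count the (l, m_l) pairs that satisfy l ≤ 4:
n=3 → 9; n=4 → 16; n=5 → 25; n=6 → 25; n=7 → 25; n=8 → 25; n=9 → 25.
Orbitals: 9 + 16 + 25 + 25 + 25 + 25 + 25 = 150. Including both spin states (m_s = ±1/2) gives 2 × 150 = 300 states.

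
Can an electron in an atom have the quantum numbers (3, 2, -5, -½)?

No

The magnetic quantum number must satisfy −l ≤ m_l ≤ l. With l = 2, m_l can only be -2, -1, 0, 1, 2, so m_l = -5 is forbidden.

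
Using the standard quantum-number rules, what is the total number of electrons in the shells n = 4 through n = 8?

380

Shell n has n² orbitals: 4²=16 + 5²=25 + 6²=36 + 7²=49 + 8²=64 = 190 orbitals.
Two spin states per orbital: 2 × 190 = 380 electrons.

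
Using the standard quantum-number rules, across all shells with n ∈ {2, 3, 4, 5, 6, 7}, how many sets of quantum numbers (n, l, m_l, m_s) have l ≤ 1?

Work shell by shell — for each n, count the (l, m_l) pairs that satisfy l ≤ 1:
n=2 → 4; n=3 → 4; n=4 → 4; n=5 → 4; n=6 → 4; n=7 → 4.
Orbitals: 4 + 4 + 4 + 4 + 4 + 4 = 24. Including both spin states (m_s = ±1/2) gives 2 × 24 = 48 states.

48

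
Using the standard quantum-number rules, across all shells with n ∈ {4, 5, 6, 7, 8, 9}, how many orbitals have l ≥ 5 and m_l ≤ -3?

For each n in the range, tally the orbitals obeying l ≥ 5 and m_l ≤ -3:
n=6 → 3; n=7 → 7; n=8 → 12; n=9 → 18.
Total orbitals: 3 + 7 + 12 + 18 = 40.

40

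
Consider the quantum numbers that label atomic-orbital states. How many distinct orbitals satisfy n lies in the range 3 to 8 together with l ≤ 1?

24

Work shell by shell — for each n, count the (l, ml) pairs that satisfy l ≤ 1:
n=3 → 4; n=4 → 4; n=5 → 4; n=6 → 4; n=7 → 4; n=8 → 4.
Total orbitals: 4 + 4 + 4 + 4 + 4 + 4 = 24.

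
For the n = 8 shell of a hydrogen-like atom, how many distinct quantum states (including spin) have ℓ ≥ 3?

110

Contributions: ℓ=3 → 7; ℓ=4 → 9; ℓ=5 → 11; ℓ=6 → 13; ℓ=7 → 15.
Orbitals: 7 + 9 + 11 + 13 + 15 = 55. Each orbital carries two spin states, so 55 × 2 = 110 states.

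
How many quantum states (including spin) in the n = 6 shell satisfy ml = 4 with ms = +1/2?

2

Contributions: l=4 → 1; l=5 → 1.
Orbitals: 1 + 1 = 2. With ms fixed to a single value there is one state per orbital, giving 2 states.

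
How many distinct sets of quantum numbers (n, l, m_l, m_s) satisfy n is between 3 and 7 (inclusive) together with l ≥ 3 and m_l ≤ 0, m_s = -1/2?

Treat each shell separately and count matching orbitals:
n=4 → 4; n=5 → 9; n=6 → 15; n=7 → 22.
Orbitals: 4 + 9 + 15 + 22 = 50. With m_s fixed to -1/2 there is one state per orbital, so 50 states.

50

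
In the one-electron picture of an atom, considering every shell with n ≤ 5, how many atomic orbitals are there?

Total orbitals = 1² + 2² + 3² + 4² + 5² = 55.

55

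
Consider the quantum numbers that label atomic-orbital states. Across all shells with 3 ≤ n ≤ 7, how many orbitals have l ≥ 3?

90

Count contributing orbitals for each principal shell:
n=4 → 7; n=5 → 16; n=6 → 27; n=7 → 40.
Total orbitals: 7 + 16 + 27 + 40 = 90.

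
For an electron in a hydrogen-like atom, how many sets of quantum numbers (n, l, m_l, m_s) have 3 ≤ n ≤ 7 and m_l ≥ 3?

Per-shell orbital counts meeting the constraint:
n=4 → 1; n=5 → 3; n=6 → 6; n=7 → 10.
Orbitals: 1 + 3 + 6 + 10 = 20. Including both spin states (m_s = ±1/2) gives 2 × 20 = 40 states.

40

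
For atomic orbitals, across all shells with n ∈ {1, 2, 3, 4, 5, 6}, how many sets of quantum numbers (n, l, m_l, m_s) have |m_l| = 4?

12

For each n in the range, tally the orbitals obeying |m_l| = 4:
n=5 → 2; n=6 → 4.
Orbitals: 2 + 4 = 6. Including both spin states (m_s = ±1/2) gives 2 × 6 = 12 states.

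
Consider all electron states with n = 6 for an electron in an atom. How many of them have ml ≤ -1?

Go through l = 0, …, 5 (the values permitted for n = 6).
Contributions: l=1 → 1; l=2 → 2; l=3 → 3; l=4 → 4; l=5 → 5.
Orbitals: 1 + 2 + 3 + 4 + 5 = 15. Each orbital carries two spin states, so 15 × 2 = 30 states.

30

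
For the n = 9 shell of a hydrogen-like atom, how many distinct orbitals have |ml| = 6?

6

For n = 9, l ranges over 0 … 8.
Orbitals with |ml| = 6, by l: l=6 → 2; l=7 → 2; l=8 → 2.
Total orbitals: 2 + 2 + 2 = 6.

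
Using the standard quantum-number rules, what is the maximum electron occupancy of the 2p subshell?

A subshell with ℓ = 1 has 2ℓ+1 = 3 orbitals, each holding 2 electrons (spin ±1/2), so 3 × 2 = 6.

6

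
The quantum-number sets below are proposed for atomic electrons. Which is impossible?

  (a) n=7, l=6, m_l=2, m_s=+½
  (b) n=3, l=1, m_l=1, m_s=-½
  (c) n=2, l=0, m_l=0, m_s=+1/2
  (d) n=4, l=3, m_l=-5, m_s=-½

(d) has |m_l| = 5 > l = 3, violating −l ≤ m_l ≤ l.
The remaining sets (a), (b), (c) satisfy all four rules.

(d)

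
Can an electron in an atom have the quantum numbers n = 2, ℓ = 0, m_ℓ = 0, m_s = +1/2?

n = 2 is a positive integer. ℓ = 0 satisfies 0 ≤ ℓ ≤ n−1 = 1. m_ℓ = 0 lies in the range −ℓ … +ℓ (here 0). m_s = +1/2 is one of ±1/2.
All four constraints are satisfied.

Allowed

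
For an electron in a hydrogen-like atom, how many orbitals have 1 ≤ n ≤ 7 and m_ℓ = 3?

10

Work shell by shell — for each n, count the (ℓ, m_ℓ) pairs that satisfy m_ℓ = 3:
n=4 → 1; n=5 → 2; n=6 → 3; n=7 → 4.
Total orbitals: 1 + 2 + 3 + 4 = 10.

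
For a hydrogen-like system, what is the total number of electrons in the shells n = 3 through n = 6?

172

Shell n has n² orbitals: 3²=9 + 4²=16 + 5²=25 + 6²=36 = 86 orbitals.
Two spin states per orbital: 2 × 86 = 172 electrons.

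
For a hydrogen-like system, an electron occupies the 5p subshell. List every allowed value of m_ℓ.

The 5p subshell has ℓ = 1, and m_ℓ takes every integer from −ℓ to +ℓ. With ℓ = 1 that gives the 3 values -1, 0, 1.

-1, 0, 1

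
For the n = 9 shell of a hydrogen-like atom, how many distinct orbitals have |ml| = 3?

12

For n = 9, l ranges over 0 … 8.
Contributions: l=3 → 2; l=4 → 2; l=5 → 2; l=6 → 2; l=7 → 2; l=8 → 2.
Total orbitals: 2 + 2 + 2 + 2 + 2 + 2 = 12.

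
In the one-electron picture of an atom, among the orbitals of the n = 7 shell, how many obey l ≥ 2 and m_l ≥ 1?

20

With n = 7 the allowed l are 0, 1, …, 6.
The (l, m_l) pairs meeting l ≥ 2 and m_l ≥ 1 give: l=2 → 2; l=3 → 3; l=4 → 4; l=5 → 5; l=6 → 6.
Total orbitals: 2 + 3 + 4 + 5 + 6 = 20.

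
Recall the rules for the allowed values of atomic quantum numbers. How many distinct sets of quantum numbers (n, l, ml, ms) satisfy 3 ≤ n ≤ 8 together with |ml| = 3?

60

Go shell by shell, enumerating (l, ml) with |ml| = 3:
n=4 → 2; n=5 → 4; n=6 → 6; n=7 → 8; n=8 → 10.
Orbitals: 2 + 4 + 6 + 8 + 10 = 30. Including both spin states (ms = ±1/2) gives 2 × 30 = 60 states.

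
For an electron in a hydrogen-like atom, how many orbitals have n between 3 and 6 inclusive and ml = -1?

14

Work shell by shell — for each n, count the (l, ml) pairs that satisfy ml = -1:
n=3 → 2; n=4 → 3; n=5 → 4; n=6 → 5.
Total orbitals: 2 + 3 + 4 + 5 = 14.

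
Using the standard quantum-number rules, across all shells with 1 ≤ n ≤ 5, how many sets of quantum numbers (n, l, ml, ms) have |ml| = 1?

40

Count contributing orbitals for each principal shell:
n=2 → 2; n=3 → 4; n=4 → 6; n=5 → 8.
Orbitals: 2 + 4 + 6 + 8 = 20. Including both spin states (ms = ±1/2) gives 2 × 20 = 40 states.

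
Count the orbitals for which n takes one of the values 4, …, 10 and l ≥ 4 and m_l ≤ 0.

For each n in the range, tally the orbitals obeying l ≥ 4 and m_l ≤ 0:
n=5 → 5; n=6 → 11; n=7 → 18; n=8 → 26; n=9 → 35; n=10 → 45.
Total orbitals: 5 + 11 + 18 + 26 + 35 + 45 = 140.

140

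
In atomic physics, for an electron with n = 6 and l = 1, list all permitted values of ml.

-1, 0, 1

ml takes every integer from −l to +l. With l = 1 that gives the 3 values -1, 0, 1.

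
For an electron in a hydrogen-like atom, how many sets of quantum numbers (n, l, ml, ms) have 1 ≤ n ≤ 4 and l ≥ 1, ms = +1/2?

26

For each n in the range, tally the orbitals obeying l ≥ 1:
n=2 → 3; n=3 → 8; n=4 → 15.
Orbitals: 3 + 8 + 15 = 26. With ms fixed to +1/2 there is one state per orbital, so 26 states.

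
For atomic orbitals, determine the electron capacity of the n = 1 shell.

A shell holds 2n² electrons: 2 × 1² = 2 × 1 = 2.

2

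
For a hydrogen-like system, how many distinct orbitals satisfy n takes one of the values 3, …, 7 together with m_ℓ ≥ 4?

10

Per-shell orbital counts meeting the constraint:
n=5 → 1; n=6 → 3; n=7 → 6.
Total orbitals: 1 + 3 + 6 = 10.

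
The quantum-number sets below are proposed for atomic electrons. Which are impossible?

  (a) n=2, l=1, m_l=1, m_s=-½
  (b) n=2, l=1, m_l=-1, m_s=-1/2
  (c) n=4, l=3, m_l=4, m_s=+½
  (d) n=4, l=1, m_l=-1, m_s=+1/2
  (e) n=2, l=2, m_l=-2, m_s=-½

(c) and (e)

(c) has |m_l| = 4 > l = 3, violating −l ≤ m_l ≤ l.
(e) has l = 2 ≥ n = 2, violating 0 ≤ l ≤ n−1.
The remaining sets (a), (b), (d) satisfy all four rules.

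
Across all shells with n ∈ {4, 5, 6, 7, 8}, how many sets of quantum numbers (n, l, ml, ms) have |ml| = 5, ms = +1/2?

Work shell by shell — for each n, count the (l, ml) pairs that satisfy |ml| = 5:
n=6 → 2; n=7 → 4; n=8 → 6.
Orbitals: 2 + 4 + 6 = 12. With ms fixed to +1/2 there is one state per orbital, so 12 states.

12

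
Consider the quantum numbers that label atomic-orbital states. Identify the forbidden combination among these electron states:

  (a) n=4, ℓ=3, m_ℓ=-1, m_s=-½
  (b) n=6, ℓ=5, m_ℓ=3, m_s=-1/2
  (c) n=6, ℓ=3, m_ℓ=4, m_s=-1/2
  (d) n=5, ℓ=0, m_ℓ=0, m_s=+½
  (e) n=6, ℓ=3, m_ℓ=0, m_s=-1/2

(c) has |m_ℓ| = 4 > ℓ = 3, violating −ℓ ≤ m_ℓ ≤ ℓ.
The remaining sets (a), (b), (d), (e) satisfy all four rules.

(c)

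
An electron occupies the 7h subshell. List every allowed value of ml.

The 7h subshell has l = 5, and ml takes every integer from −l to +l. With l = 5 that gives the 11 values -5, -4, -3, -2, -1, 0, 1, 2, 3, 4, 5.

-5, -4, -3, -2, -1, 0, 1, 2, 3, 4, 5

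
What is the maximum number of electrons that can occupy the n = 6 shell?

A shell holds 2n² electrons: 2 × 6² = 2 × 36 = 72.

72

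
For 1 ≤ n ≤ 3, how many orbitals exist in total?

14

Total orbitals = 1² + 2² + 3² = 14.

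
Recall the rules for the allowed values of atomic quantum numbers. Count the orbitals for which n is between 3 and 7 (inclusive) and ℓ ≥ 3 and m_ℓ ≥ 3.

20

Go shell by shell, enumerating (ℓ, m_ℓ) with ℓ ≥ 3 and m_ℓ ≥ 3:
n=4 → 1; n=5 → 3; n=6 → 6; n=7 → 10.
Total orbitals: 1 + 3 + 6 + 10 = 20.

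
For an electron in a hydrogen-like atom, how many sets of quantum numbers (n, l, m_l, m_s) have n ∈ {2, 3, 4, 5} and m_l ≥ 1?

40

Go shell by shell, enumerating (l, m_l) with m_l ≥ 1:
n=2 → 1; n=3 → 3; n=4 → 6; n=5 → 10.
Orbitals: 1 + 3 + 6 + 10 = 20. Including both spin states (m_s = ±1/2) gives 2 × 20 = 40 states.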